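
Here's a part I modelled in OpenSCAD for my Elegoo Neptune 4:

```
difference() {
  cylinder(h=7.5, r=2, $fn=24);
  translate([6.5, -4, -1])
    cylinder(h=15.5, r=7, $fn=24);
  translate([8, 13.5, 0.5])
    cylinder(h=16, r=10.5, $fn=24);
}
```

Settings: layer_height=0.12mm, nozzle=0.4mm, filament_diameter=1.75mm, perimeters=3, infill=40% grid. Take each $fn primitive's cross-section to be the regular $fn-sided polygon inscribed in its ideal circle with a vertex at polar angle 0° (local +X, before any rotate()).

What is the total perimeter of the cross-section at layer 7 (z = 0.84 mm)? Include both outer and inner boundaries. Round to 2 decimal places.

11.71 mm

At z = 0.84 mm: the r=2 cylinder contributes a regular 24-gon of circumradius 2 (perimeter = 2·24·2.000·sin(180°/24) = 12.53 mm); the r=7 cylinder at (6.5, -4) gives a regular 24-gon of circumradius 7 (constant along its height) (perimeter = 2·24·7.000·sin(180°/24) = 43.86 mm); the r=10.5 cylinder at (8, 13.5) contributes a regular 24-gon of circumradius 10.5 (perimeter = 2·24·10.500·sin(180°/24) = 65.79 mm); After the difference (first − rest): starting from the r=2 cylinder, the r=7 cylinder at (6.5, -4) partially overlaps it — only the 3.30 mm² overlap (of its 152.19 mm²) is removed, clipping the outline; the r=10.5 cylinder at (8, 13.5) misses the remaining region (no effect) — boundary = 11.71 mm. Overall, the cross-section is a single solid region. Total boundary length (outer) = 11.71 mm.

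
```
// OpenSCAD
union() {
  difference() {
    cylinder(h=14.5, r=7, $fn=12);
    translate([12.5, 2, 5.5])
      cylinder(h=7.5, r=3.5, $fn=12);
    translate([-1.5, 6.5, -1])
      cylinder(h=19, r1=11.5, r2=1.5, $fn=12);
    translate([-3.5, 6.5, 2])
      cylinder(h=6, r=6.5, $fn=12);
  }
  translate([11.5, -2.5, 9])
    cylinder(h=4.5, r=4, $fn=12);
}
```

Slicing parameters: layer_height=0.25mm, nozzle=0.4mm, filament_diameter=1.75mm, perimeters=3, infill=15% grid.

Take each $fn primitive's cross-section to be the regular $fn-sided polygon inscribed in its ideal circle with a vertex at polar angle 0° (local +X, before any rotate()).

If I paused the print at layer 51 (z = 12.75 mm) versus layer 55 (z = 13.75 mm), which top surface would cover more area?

layer 51 (z = 12.75 mm)

Layer 51 (z = 12.75): the cylinder: section is a regular 12-gon, circumradius r=7 (area = (12/2)·7.000²·sin(360°/12) = 147.00 mm²); the cylinder at (12.5, 2): section is a regular 12-gon, circumradius r=3.5 (area = (12/2)·3.500²·sin(360°/12) = 36.75 mm²); the cone at (-1.5, 6.5): at t=0.724 of its height the radius interpolates to r₁+(r₂−r₁)t = 4.263, giving a regular 12-gon of that circumradius (area = (12/2)·4.263²·sin(360°/12) = 54.52 mm²); the cylinder at (-3.5, 6.5) is not intersected at this z (z outside [2, 8]); After the difference (first − rest): starting from the r=7 cylinder (147.00 mm²), the r=3.5 cylinder at (12.5, 2) misses the remaining region (no effect); the cone at (-1.5, 6.5) partially overlaps it — only the 24.96 mm² overlap (of its 54.52 mm²) is removed, clipping the outline — area = 122.04 mm²; the r=4 cylinder at (11.5, -2.5) gives a regular 12-gon of circumradius 4 (constant along its height) (area = (12/2)·4.000²·sin(360°/12) = 48.00 mm²); Merging all regions: the 2 present regions are separate (no shared area or edge), so areas and boundary lengths simply add and each stays a separate island — area = 170.04 mm². So its area = 170.04 mm². Layer 55 (z = 13.75): the r=7 cylinder contributes a regular 12-gon of circumradius 7 (area = (12/2)·7.000²·sin(360°/12) = 147.00 mm²); the cylinder at (12.5, 2) is not intersected at this z (z outside [5.5, 13]); the cone at (-1.5, 6.5) (r1=11.5→r2=1.5) has section circumradius 3.737 here — a regular 12-gon (area = (12/2)·3.737²·sin(360°/12) = 41.89 mm²); the cylinder at (-3.5, 6.5) does not reach this height (z outside [2, 8]); After the difference (first − rest): starting from the r=7 cylinder (147.00 mm²), the cone at (-1.5, 6.5) partially overlaps it — only the 19.74 mm² overlap (of its 41.89 mm²) is removed, clipping the outline — area = 127.26 mm²; the cylinder at (11.5, -2.5) is absent (z outside [9, 13.5]); Combining (union): only the result so far is present, so the union is just that shape — area = 127.26 mm². So its area = 127.26 mm². Layer 51 is larger (170.04 vs 127.26 mm²).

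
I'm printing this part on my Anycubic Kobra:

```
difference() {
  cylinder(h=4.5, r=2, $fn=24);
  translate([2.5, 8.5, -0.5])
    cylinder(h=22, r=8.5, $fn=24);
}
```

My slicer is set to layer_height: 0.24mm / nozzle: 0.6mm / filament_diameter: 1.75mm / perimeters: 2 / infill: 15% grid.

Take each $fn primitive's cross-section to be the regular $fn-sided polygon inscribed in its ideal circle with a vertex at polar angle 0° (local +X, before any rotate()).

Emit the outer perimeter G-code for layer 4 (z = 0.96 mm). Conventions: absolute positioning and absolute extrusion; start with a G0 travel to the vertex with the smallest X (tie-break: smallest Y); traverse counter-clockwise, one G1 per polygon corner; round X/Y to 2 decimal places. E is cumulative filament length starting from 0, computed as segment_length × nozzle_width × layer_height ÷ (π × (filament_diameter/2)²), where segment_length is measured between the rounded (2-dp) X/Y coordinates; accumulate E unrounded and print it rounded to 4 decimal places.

G0 X-2.00 Y0.00 Z0.96
G1 X-1.93 Y-0.52 E0.0314
G1 X-1.73 Y-1.00 E0.0625
G1 X-1.41 Y-1.41 E0.0937
G1 X-1.00 Y-1.73 E0.1248
G1 X-0.52 Y-1.93 E0.1559
G1 X0.00 Y-2.00 E0.1874
G1 X0.52 Y-1.93 E0.2188
G1 X1.00 Y-1.73 E0.2499
G1 X1.41 Y-1.41 E0.2810
G1 X1.73 Y-1.00 E0.3122
G1 X1.93 Y-0.52 E0.3433
G1 X2.00 Y0.00 E0.3747
G1 X1.99 Y0.07 E0.3790
G1 X0.30 Y0.29 E0.4810
G1 X-1.66 Y1.10 E0.6080
G1 X-1.73 Y1.00 E0.6153
G1 X-1.93 Y0.52 E0.6464
G1 X-2.00 Y0.00 E0.6778

At z = 0.96 mm: the r=2 cylinder gives a regular 24-gon of circumradius 2 (constant along its height); the r=8.5 cylinder at (2.5, 8.5) gives a regular 24-gon of circumradius 8.5 (constant along its height); Taking the first minus the rest: starting from the r=2 cylinder, the r=8.5 cylinder at (2.5, 8.5) partially overlaps it — only the 4.30 mm² overlap (of its 224.40 mm²) is removed, clipping the outline — 1 connected region. The outline is a single polygon with 18 vertices. Extrusion per mm of travel: 0.6 × 0.24 / (π × 0.875²) = 0.059868. Accumulating E over each segment gives final E = 0.6778.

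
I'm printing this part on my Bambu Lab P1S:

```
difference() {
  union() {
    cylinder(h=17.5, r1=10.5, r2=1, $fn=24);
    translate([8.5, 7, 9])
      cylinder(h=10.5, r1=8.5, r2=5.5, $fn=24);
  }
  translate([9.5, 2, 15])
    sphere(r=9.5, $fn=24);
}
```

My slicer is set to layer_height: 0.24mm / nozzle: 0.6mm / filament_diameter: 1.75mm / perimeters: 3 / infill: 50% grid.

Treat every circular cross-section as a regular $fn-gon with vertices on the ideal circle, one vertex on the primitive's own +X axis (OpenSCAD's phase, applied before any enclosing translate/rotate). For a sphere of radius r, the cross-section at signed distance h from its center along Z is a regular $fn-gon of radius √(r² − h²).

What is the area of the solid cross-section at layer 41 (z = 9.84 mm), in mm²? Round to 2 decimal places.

149.52 mm²

At z = 9.84 mm: the cone contributes a regular 24-gon of circumradius 5.158 (interpolated between r1=10.5 and r2=1 at t=0.562) (area = (24/2)·5.158²·sin(360°/24) = 82.64 mm²); the cone at (8.5, 7): at t=0.080 of its height the radius interpolates to r₁+(r₂−r₁)t = 8.260, giving a regular 24-gon of that circumradius (area = (24/2)·8.260²·sin(360°/24) = 211.90 mm²); Merging all regions: the regions partially overlap — summed areas 294.54 mm² minus the doubly-counted overlap 11.53 mm² gives 283.01 mm² — area = 283.01 mm²; the r=9.5 sphere at (9.5, 2) slices to a regular 24-gon of circumradius 7.976 (√(r²−h²) with h=5.16 from center) (area = (24/2)·7.976²·sin(360°/24) = 197.61 mm²); Subtracting the remaining from the first: starting from the result so far (283.01 mm²), the r=9.5 sphere at (9.5, 2) partially overlaps it — only the 133.49 mm² overlap (of its 197.61 mm²) is removed, clipping the outline — area = 149.52 mm². Overall, the cross-section is a single solid region. Net area = 149.52 mm².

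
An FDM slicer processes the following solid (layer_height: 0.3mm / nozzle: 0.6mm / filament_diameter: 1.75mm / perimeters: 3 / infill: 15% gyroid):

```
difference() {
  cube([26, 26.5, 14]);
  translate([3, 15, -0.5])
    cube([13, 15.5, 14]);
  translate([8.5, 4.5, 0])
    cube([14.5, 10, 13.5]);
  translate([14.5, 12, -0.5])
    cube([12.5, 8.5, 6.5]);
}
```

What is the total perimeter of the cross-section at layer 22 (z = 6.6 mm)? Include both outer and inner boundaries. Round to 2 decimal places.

At z = 6.6 mm: the 26×26.5 cube contributes its full rectangle (perimeter 105.00 mm); the cube at (3, 15) (footprint 13×15.5) is included at this height (perimeter 57.00 mm); the cube at (8.5, 4.5) is present — its section is the full 14.5×10 rectangle (perimeter 49.00 mm); the cube at (14.5, 12) is not intersected at this z (z outside [-0.5, 6]); Subtracting the remaining from the first: starting from the 26×26.5 cube, the 13×15.5 cube at (3, 15) partially overlaps it — only the 149.50 mm² overlap (of its 201.50 mm²) is removed, clipping the outline; the 14.5×10 cube at (8.5, 4.5) lies wholly inside it (removes its full 145.00 mm² and its 49.00 mm outline becomes a hole wall) — boundary (outer + 1 inner loop) = 177.00 mm. Overall, the cross-section is one region with 1 hole. Total boundary length (outer + inner) = 177.00 mm.

177.00 mm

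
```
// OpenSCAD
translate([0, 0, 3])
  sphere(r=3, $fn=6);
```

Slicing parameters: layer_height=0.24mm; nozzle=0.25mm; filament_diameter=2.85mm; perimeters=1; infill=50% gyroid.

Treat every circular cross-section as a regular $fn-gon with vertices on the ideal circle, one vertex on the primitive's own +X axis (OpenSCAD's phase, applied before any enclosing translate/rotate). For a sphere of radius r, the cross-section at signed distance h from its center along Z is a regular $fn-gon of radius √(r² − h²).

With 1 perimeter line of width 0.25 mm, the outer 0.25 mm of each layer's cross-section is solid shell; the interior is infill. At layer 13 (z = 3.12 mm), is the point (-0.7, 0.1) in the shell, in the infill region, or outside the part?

At z = 3.12 mm: the r=3 sphere contributes a regular 6-gon of circumradius √(3²−0.12²) = 2.998. Overall, the cross-section is a single solid region. The nearest boundary edge runs (-1.50, 2.60)→(-3.00, 0.00); distance from the point to it = 1.94 mm. The point is inside the cross-section and 1.94 mm from the nearest boundary — more than the 0.25 mm shell width (1 × 0.25), so it's in the infill interior.

infill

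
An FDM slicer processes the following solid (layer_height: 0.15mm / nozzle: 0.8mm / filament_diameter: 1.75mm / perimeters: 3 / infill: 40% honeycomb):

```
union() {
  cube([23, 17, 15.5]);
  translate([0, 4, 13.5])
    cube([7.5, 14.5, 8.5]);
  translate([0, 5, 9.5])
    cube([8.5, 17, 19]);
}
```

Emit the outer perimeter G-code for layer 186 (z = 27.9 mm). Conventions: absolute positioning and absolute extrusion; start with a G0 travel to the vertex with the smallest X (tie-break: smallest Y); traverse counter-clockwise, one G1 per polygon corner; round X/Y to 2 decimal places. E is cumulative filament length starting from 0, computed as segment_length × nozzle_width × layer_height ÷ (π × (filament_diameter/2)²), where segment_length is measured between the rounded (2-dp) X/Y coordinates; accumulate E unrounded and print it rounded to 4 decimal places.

G0 X0.00 Y5.00 Z27.90
G1 X8.50 Y5.00 E0.4241
G1 X8.50 Y22.00 E1.2722
G1 X0.00 Y22.00 E1.6963
G1 X0.00 Y5.00 E2.5444

At z = 27.9 mm: the cube does not reach this height (z outside [0, 15.5]); the cube at (0, 4) is absent (z outside [13.5, 22]); the cube at (0, 5) (footprint 8.5×17) is included at this height; Combining (union): only the 8.5×17 cube at (0, 5) is present, so the union is just that shape — 1 connected region. The outline is a single polygon with 4 vertices. Extrusion per mm of travel: 0.8 × 0.15 / (π × 0.875²) = 0.049890. Accumulating E over each segment gives final E = 2.5444.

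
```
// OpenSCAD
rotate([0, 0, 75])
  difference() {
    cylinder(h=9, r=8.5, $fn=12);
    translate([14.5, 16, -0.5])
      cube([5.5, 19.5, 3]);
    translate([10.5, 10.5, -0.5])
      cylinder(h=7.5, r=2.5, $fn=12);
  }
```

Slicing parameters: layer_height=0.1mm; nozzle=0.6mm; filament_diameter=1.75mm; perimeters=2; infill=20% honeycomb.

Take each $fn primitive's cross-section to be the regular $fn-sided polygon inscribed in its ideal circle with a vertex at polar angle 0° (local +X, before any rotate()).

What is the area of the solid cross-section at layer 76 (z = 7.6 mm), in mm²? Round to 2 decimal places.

At z = 7.6 mm: the cylinder: section is a regular 12-gon, circumradius r=8.5 (area = (12/2)·8.500²·sin(360°/12) = 216.75 mm²); the cube at (14.5, 16) is absent (z outside [-0.5, 2.5]); the cylinder at (10.5, 10.5) is absent (z outside [-0.5, 7]); Taking the first minus the rest: none of the subtracted shapes is present at this height, so the r=8.5 cylinder is unchanged — area = 216.75 mm²; (rotated 75° about Z; rotation is an isometry so areas/perimeters/island counts are preserved). Overall, the cross-section is a single solid region. Net area = 216.75 mm².

216.75 mm²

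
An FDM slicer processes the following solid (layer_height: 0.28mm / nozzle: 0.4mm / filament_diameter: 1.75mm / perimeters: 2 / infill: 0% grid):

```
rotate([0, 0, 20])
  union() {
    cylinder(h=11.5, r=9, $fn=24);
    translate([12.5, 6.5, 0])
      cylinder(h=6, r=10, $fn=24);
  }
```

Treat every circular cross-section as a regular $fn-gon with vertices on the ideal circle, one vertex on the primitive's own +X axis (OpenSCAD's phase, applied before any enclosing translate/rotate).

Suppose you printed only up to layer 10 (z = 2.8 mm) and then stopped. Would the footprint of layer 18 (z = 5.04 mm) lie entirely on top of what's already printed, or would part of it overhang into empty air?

Compare the two slices. At z = 2.8: the cylinder: section is a regular 24-gon, circumradius r=9 (area = (24/2)·9.000²·sin(360°/24) = 251.57 mm²); the r=10 cylinder at (12.5, 6.5) contributes a regular 24-gon of circumradius 10 (area = (24/2)·10.000²·sin(360°/24) = 310.58 mm²); Combining (union): the regions partially overlap — summed areas 562.15 mm² minus the doubly-counted overlap 41.35 mm² gives 520.80 mm² — area = 520.80 mm²; (whole slice rotated 20° about Z — lengths, areas and connectivity unchanged). At z = 5.04: the cylinder: section is a regular 24-gon, circumradius r=9 (area = (24/2)·9.000²·sin(360°/24) = 251.57 mm²); the r=10 cylinder at (12.5, 6.5) gives a regular 24-gon of circumradius 10 (constant along its height) (area = (24/2)·10.000²·sin(360°/24) = 310.58 mm²); Combining (union): the regions partially overlap — summed areas 562.15 mm² minus the doubly-counted overlap 41.35 mm² gives 520.80 mm² — area = 520.80 mm²; (rotated 20° about Z; rotation is an isometry so areas/perimeters/island counts are preserved). Checking containment: the cross-section at z = 5.04 is a subset of the cross-section at z = 2.8.

entirely on top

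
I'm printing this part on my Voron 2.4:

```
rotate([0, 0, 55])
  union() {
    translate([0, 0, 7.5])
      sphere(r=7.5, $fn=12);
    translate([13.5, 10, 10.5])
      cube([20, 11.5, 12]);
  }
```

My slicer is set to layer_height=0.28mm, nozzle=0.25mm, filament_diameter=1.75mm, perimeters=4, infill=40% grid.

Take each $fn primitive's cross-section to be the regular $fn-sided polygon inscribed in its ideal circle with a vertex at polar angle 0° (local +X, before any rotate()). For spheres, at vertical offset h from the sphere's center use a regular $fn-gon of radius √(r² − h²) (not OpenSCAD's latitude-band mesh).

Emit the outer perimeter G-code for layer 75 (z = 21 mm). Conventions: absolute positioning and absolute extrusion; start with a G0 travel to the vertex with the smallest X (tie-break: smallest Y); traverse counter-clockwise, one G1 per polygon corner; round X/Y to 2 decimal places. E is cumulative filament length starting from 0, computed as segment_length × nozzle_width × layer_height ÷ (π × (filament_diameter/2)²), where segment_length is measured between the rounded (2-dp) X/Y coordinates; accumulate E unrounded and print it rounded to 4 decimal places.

At z = 21 mm: the sphere does not reach this height (|z−center|=13.500 > r=7.5); the cube at (13.5, 10) (footprint 20×11.5) is included at this height; Taking the union: only the 20×11.5 cube at (13.5, 10) is present, so the union is just that shape — 1 connected region; (whole slice rotated 55° about Z — lengths, areas and connectivity unchanged). The outline is a single polygon with 4 vertices. Extrusion per mm of travel: 0.25 × 0.28 / (π × 0.875²) = 0.029103. Accumulating E over each segment gives final E = 1.8335.

G0 X-9.87 Y23.39 Z21.00
G1 X-0.45 Y16.79 E0.3347
G1 X11.02 Y33.18 E0.9169
G1 X1.60 Y39.77 E1.2515
G1 X-9.87 Y23.39 E1.8335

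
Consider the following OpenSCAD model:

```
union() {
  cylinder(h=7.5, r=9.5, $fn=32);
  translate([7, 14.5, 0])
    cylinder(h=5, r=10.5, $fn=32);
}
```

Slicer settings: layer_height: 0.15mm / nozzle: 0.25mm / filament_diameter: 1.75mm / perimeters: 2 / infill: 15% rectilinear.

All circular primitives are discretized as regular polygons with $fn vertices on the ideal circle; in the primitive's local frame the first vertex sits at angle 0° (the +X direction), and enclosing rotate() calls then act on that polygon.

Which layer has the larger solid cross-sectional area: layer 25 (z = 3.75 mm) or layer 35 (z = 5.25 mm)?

layer 25 (z = 3.75 mm)

Layer 25 (z = 3.75): the r=9.5 cylinder contributes a regular 32-gon of circumradius 9.5 (area = (32/2)·9.500²·sin(360°/32) = 281.71 mm²); the cylinder at (7, 14.5): section is a regular 32-gon, circumradius r=10.5 (area = (32/2)·10.500²·sin(360°/32) = 344.14 mm²); Combining (union): the regions partially overlap — summed areas 625.85 mm² minus the doubly-counted overlap 30.63 mm² gives 595.22 mm² — area = 595.22 mm². So its area = 595.22 mm². Layer 35 (z = 5.25): the r=9.5 cylinder gives a regular 32-gon of circumradius 9.5 (constant along its height) (area = (32/2)·9.500²·sin(360°/32) = 281.71 mm²); the cylinder at (7, 14.5) is absent (z outside [0, 5]); Merging all regions: only the r=9.5 cylinder is present, so the union is just that shape — area = 281.71 mm². So its area = 281.71 mm². Layer 25 is larger (595.22 vs 281.71 mm²).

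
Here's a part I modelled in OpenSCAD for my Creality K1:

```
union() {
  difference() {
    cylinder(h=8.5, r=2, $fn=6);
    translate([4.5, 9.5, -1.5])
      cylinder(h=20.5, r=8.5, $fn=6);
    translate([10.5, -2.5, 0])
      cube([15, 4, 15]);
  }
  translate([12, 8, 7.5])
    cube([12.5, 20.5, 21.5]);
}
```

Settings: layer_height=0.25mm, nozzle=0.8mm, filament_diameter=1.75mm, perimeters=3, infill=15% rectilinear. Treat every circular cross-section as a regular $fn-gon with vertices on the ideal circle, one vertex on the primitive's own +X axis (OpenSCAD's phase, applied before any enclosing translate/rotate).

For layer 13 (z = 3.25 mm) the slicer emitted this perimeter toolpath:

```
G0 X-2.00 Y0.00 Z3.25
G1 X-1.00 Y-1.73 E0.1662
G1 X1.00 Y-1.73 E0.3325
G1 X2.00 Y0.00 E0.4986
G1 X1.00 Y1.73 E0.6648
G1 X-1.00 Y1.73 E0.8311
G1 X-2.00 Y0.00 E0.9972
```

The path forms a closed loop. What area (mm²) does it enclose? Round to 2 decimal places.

10.38 mm²

Apply the shoelace formula to the sequence of (X, Y) vertices; enclosed area = 10.38 mm².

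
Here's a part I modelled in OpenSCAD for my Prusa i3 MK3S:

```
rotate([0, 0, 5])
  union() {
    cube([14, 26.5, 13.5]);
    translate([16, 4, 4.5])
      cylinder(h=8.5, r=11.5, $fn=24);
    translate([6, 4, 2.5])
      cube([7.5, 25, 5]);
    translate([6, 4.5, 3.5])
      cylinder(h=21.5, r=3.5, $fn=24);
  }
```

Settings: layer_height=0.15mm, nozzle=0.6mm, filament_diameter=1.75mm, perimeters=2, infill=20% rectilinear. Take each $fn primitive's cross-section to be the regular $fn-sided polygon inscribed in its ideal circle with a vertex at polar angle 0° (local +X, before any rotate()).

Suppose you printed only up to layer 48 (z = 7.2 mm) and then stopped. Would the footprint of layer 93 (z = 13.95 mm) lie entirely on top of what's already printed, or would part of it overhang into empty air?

Compare the two slices. At z = 7.2: the cube is present — its section is the full 14×26.5 rectangle (area 371.00 mm²); the r=11.5 cylinder at (16, 4) contributes a regular 24-gon of circumradius 11.5 (area = (24/2)·11.500²·sin(360°/24) = 410.75 mm²); the cube at (6, 4) (footprint 7.5×25) is included at this height (area 187.50 mm²); the cylinder at (6, 4.5): section is a regular 24-gon, circumradius r=3.5 (area = (24/2)·3.500²·sin(360°/24) = 38.05 mm²); Taking the union: the regions partially overlap — summed areas 1007.29 mm² minus the doubly-counted overlap 323.54 mm² gives 683.75 mm² — area = 683.75 mm²; (rotated 5° about Z; rotation is an isometry so areas/perimeters/island counts are preserved). At z = 13.95: the cube does not reach this height (z outside [0, 13.5]); the cylinder at (16, 4) is not intersected at this z (z outside [4.5, 13]); the cube at (6, 4) is not intersected at this z (z outside [2.5, 7.5]); the r=3.5 cylinder at (6, 4.5) gives a regular 24-gon of circumradius 3.5 (constant along its height) (area = (24/2)·3.500²·sin(360°/24) = 38.05 mm²); Merging all regions: only the r=3.5 cylinder at (6, 4.5) is present, so the union is just that shape — area = 38.05 mm²; (rotated 5° about Z; rotation is an isometry so areas/perimeters/island counts are preserved). Checking containment: the cross-section at z = 13.95 is a subset of the cross-section at z = 7.2.

entirely on top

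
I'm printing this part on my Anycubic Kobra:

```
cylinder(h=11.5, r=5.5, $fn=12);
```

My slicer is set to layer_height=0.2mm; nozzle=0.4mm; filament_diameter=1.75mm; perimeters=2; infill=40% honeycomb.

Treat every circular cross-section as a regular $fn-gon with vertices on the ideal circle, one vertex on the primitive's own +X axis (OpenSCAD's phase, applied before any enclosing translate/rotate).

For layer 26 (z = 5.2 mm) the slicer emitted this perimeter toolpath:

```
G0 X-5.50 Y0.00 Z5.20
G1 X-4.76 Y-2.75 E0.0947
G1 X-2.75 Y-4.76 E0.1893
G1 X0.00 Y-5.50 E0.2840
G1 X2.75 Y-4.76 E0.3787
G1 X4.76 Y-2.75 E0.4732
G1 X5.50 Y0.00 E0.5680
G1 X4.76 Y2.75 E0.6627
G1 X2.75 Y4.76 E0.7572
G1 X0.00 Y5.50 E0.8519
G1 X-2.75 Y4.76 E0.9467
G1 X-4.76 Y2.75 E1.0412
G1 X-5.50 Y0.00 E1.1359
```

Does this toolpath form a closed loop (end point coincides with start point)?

yes

Start point (G0): (-5.50, 0.00). End point (last G1): the path returns to the start — closed.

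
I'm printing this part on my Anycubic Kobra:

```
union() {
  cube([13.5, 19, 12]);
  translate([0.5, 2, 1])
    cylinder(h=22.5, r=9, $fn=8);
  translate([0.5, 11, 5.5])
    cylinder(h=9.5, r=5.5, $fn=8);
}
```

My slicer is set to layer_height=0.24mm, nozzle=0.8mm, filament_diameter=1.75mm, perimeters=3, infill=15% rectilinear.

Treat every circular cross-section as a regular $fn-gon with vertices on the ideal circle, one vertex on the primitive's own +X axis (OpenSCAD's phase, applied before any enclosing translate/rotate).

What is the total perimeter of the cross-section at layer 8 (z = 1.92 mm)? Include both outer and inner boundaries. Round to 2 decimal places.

At z = 1.92 mm: the 13.5×19 cube contributes its full rectangle (perimeter 65.00 mm); the cylinder at (0.5, 2): section is a regular 8-gon, circumradius r=9 (perimeter = 2·8·9.000·sin(180°/8) = 55.11 mm); the cylinder at (0.5, 11) is absent (z outside [5.5, 15]); Taking the union: the regions partially overlap (shared area 79.90 mm²), so the edge portions inside another operand are dropped and the merged outline is re-measured after clipping — boundary = 84.16 mm. Overall, the cross-section is a single solid region. Total boundary length (outer) = 84.16 mm.

84.16 mm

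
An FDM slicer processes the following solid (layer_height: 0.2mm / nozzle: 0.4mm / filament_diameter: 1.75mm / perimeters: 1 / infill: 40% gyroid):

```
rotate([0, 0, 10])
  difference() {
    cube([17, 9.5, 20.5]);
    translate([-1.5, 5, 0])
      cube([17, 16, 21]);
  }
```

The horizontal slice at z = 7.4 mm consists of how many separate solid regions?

1

At z = 7.4 mm: the 17×9.5 cube contributes its full rectangle; the 17×16 cube at (-1.5, 5) contributes its full rectangle; After the difference (first − rest): starting from the 17×9.5 cube, the 17×16 cube at (-1.5, 5) partially overlaps it — only the 69.75 mm² overlap (of its 272.00 mm²) is removed, clipping the outline — 1 connected region; (whole slice rotated 10° about Z — lengths, areas and connectivity unchanged). The result has 1 disconnected region.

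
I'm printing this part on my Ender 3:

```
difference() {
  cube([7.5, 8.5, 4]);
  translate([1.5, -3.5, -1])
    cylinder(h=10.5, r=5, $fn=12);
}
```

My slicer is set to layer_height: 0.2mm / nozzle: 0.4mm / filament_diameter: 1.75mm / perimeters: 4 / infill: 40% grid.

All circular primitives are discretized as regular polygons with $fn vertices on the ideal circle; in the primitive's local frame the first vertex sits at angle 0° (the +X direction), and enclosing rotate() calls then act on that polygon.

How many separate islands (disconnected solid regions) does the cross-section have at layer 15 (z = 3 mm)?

1

At z = 3 mm: the cube is present — its section is the full 7.5×8.5 rectangle; the cylinder at (1.5, -3.5): section is a regular 12-gon, circumradius r=5; Subtracting the remaining from the first: starting from the 7.5×8.5 cube, the r=5 cylinder at (1.5, -3.5) partially overlaps it — only the 5.21 mm² overlap (of its 75.00 mm²) is removed, clipping the outline — 1 connected region. Overall, the cross-section is a single solid region. Island count = 1.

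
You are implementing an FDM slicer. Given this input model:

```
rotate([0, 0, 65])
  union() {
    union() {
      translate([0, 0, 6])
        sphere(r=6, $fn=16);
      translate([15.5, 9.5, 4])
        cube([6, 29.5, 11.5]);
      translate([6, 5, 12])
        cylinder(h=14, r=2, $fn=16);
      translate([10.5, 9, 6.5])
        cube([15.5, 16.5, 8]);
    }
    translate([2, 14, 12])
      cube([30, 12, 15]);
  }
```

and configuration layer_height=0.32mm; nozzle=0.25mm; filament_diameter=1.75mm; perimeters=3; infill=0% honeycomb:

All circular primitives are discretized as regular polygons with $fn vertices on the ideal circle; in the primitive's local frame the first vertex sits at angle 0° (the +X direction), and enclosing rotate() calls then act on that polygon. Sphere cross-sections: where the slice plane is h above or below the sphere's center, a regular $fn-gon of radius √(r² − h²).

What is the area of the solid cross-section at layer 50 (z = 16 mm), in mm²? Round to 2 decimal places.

At z = 16 mm: the sphere is absent (|z−center|=10.000 > r=6); the cube at (15.5, 9.5) is absent (z outside [4, 15.5]); the cylinder at (6, 5): section is a regular 16-gon, circumradius r=2 (area = (16/2)·2.000²·sin(360°/16) = 12.25 mm²); the cube at (10.5, 9) does not reach this height (z outside [6.5, 14.5]); Taking the union: only the r=2 cylinder at (6, 5) is present, so the union is just that shape — area = 12.25 mm²; the 30×12 cube at (2, 14) contributes its full rectangle (area 360.00 mm²); Merging all regions: the 2 present regions are separate (no shared area or edge), so areas and boundary lengths simply add and each stays a separate island — area = 372.25 mm²; (whole slice rotated 65° about Z — lengths, areas and connectivity unchanged). Overall, the cross-section has 2 separate islands. Net area = 372.25 mm².

372.25 mm²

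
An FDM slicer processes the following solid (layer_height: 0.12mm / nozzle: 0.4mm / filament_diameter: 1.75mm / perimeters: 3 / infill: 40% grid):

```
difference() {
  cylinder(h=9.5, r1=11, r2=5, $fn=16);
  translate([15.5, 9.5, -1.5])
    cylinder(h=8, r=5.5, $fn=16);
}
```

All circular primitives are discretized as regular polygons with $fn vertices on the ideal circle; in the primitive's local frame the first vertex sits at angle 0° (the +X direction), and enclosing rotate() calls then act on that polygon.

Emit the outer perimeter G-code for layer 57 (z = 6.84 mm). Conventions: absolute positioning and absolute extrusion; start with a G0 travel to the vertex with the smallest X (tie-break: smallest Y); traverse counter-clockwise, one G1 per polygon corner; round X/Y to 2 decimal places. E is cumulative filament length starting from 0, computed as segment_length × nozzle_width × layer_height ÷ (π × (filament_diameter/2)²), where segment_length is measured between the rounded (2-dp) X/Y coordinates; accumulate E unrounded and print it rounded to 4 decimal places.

G0 X-6.68 Y0.00 Z6.84
G1 X-6.17 Y-2.56 E0.0521
G1 X-4.72 Y-4.72 E0.1040
G1 X-2.56 Y-6.17 E0.1559
G1 X0.00 Y-6.68 E0.2080
G1 X2.56 Y-6.17 E0.2601
G1 X4.72 Y-4.72 E0.3120
G1 X6.17 Y-2.56 E0.3639
G1 X6.68 Y0.00 E0.4160
G1 X6.17 Y2.56 E0.4681
G1 X4.72 Y4.72 E0.5200
G1 X2.56 Y6.17 E0.5720
G1 X0.00 Y6.68 E0.6241
G1 X-2.56 Y6.17 E0.6761
G1 X-4.72 Y4.72 E0.7281
G1 X-6.17 Y2.56 E0.7800
G1 X-6.68 Y0.00 E0.8321

At z = 6.84 mm: the cone (r1=11→r2=5) has section circumradius 6.680 here — a regular 16-gon; the cylinder at (15.5, 9.5) does not reach this height (z outside [-1.5, 6.5]); After the difference (first − rest): none of the subtracted shapes is present at this height, so the cone is unchanged — 1 connected region. The outline is a single polygon with 16 vertices. Extrusion per mm of travel: 0.4 × 0.12 / (π × 0.875²) = 0.019956. Accumulating E over each segment gives final E = 0.8321.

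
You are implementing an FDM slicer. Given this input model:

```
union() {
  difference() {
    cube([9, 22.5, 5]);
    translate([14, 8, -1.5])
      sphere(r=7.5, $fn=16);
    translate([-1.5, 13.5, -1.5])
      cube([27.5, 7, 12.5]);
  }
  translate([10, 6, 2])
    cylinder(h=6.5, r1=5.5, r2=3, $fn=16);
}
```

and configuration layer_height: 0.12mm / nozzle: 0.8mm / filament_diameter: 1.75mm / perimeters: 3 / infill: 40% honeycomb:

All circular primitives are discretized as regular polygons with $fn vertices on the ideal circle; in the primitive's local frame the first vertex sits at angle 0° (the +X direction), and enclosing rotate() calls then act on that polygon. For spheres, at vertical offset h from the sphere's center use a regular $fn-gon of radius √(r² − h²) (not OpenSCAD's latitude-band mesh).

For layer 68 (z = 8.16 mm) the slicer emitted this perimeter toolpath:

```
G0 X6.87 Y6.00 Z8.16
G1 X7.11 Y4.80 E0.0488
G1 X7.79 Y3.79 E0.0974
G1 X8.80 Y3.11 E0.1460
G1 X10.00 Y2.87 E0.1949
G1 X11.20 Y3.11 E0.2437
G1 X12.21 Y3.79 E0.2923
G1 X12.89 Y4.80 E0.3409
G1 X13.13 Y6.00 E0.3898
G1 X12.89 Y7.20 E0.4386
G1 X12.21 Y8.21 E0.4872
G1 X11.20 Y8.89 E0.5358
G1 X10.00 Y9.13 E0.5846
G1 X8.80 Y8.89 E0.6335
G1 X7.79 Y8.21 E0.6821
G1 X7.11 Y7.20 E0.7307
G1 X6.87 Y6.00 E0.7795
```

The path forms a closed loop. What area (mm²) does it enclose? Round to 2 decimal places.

Apply the shoelace formula to the sequence of (X, Y) vertices; enclosed area = 29.96 mm².

29.96 mm²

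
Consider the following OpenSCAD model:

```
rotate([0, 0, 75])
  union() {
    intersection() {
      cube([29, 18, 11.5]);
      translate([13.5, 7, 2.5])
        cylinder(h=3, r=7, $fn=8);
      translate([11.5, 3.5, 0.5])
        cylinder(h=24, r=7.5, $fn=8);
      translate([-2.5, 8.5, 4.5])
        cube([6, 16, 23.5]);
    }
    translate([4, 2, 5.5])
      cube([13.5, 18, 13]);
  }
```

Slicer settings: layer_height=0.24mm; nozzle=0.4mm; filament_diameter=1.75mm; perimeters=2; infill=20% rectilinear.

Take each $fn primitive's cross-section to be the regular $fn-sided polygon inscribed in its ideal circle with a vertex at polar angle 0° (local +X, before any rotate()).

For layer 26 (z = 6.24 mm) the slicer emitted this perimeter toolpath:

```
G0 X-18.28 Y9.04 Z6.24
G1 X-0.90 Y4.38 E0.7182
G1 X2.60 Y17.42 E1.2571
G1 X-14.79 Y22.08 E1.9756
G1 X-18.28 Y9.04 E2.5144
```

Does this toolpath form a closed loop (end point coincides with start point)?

yes

Start point (G0): (-18.28, 9.04). End point (last G1): the path returns to the start — closed.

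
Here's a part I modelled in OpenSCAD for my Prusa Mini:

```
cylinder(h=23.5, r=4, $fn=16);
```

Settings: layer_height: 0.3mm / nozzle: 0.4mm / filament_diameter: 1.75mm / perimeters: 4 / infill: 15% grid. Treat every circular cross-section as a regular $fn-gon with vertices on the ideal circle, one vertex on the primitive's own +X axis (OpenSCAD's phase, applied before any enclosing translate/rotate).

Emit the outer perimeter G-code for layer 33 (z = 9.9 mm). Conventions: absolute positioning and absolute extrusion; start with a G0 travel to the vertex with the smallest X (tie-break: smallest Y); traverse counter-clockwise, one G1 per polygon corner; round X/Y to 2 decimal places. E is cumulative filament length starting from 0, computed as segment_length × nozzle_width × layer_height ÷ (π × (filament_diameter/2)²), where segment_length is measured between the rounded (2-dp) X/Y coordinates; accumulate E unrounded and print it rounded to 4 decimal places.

G0 X-4.00 Y0.00 Z9.90
G1 X-3.70 Y-1.53 E0.0778
G1 X-2.83 Y-2.83 E0.1558
G1 X-1.53 Y-3.70 E0.2339
G1 X0.00 Y-4.00 E0.3117
G1 X1.53 Y-3.70 E0.3894
G1 X2.83 Y-2.83 E0.4675
G1 X3.70 Y-1.53 E0.5455
G1 X4.00 Y0.00 E0.6233
G1 X3.70 Y1.53 E0.7011
G1 X2.83 Y2.83 E0.7791
G1 X1.53 Y3.70 E0.8572
G1 X0.00 Y4.00 E0.9350
G1 X-1.53 Y3.70 E1.0127
G1 X-2.83 Y2.83 E1.0908
G1 X-3.70 Y1.53 E1.1688
G1 X-4.00 Y0.00 E1.2466

At z = 9.9 mm: the r=4 cylinder gives a regular 16-gon of circumradius 4 (constant along its height). The outline is a single polygon with 16 vertices. Extrusion per mm of travel: 0.4 × 0.3 / (π × 0.875²) = 0.049890. Accumulating E over each segment gives final E = 1.2466.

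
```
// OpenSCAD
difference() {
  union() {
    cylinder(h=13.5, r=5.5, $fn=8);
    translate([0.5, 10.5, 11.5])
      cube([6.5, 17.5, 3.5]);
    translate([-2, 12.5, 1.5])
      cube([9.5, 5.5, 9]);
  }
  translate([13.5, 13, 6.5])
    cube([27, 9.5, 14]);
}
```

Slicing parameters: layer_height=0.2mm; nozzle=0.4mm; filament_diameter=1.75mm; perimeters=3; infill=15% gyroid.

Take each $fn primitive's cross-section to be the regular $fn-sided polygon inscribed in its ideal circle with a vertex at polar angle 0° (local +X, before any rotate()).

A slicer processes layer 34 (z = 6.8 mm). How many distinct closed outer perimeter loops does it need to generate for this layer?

At z = 6.8 mm: the cylinder: section is a regular 8-gon, circumradius r=5.5; the cube at (0.5, 10.5) does not reach this height (z outside [11.5, 15]); the cube at (-2, 12.5) is present — its section is the full 9.5×5.5 rectangle; Combining (union): the 2 present regions are separate (no shared area or edge), so areas and boundary lengths simply add and each stays a separate island — 2 connected regions; the cube at (13.5, 13) is present — its section is the full 27×9.5 rectangle; Subtracting the remaining from the first: starting from the result so far, the 27×9.5 cube at (13.5, 13) misses the remaining region (no effect) — 2 connected regions. The result has 2 disconnected regions.

2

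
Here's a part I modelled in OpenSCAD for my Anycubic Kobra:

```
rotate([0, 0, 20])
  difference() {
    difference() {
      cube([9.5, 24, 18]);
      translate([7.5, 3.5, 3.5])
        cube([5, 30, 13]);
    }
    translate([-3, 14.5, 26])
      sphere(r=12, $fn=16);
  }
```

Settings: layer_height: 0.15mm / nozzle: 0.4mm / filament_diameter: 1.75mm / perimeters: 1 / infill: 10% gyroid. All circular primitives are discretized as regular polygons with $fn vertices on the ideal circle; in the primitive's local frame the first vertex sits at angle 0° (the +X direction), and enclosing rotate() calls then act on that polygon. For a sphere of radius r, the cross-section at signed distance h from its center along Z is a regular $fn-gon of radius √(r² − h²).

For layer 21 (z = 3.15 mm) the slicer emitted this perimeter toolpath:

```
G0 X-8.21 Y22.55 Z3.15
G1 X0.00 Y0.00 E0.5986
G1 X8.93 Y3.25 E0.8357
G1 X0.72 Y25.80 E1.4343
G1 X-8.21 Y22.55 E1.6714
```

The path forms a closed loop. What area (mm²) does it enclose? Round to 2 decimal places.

228.05 mm²

Apply the shoelace formula to the sequence of (X, Y) vertices; enclosed area = 228.05 mm².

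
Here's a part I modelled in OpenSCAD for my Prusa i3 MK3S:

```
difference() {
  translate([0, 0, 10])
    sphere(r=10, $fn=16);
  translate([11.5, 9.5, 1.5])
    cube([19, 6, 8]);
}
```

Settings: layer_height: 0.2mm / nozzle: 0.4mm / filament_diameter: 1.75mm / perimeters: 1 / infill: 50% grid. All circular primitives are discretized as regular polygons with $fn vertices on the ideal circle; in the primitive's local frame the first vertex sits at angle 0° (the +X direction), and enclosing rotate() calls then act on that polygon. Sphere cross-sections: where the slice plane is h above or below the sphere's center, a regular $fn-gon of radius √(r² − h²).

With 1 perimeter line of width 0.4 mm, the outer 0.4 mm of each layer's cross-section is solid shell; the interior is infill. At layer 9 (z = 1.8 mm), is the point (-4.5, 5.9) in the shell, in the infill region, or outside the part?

outside

At z = 1.8 mm: the sphere: section is a regular 16-gon, circumradius = √(r²−h²) = √(10²−8.2²) = 5.724; the cube at (11.5, 9.5) (footprint 19×6) is included at this height; After the difference (first − rest): starting from the r=10 sphere, the 19×6 cube at (11.5, 9.5) misses the remaining region (no effect) — 1 connected region. Overall, the cross-section is a single solid region. The nearest boundary edge runs (-4.05, 4.05)→(-2.19, 5.29); distance from the point to it = 1.79 mm. The point is not inside any of the regions above, so it lies outside the cross-section (1.79 mm from the nearest boundary).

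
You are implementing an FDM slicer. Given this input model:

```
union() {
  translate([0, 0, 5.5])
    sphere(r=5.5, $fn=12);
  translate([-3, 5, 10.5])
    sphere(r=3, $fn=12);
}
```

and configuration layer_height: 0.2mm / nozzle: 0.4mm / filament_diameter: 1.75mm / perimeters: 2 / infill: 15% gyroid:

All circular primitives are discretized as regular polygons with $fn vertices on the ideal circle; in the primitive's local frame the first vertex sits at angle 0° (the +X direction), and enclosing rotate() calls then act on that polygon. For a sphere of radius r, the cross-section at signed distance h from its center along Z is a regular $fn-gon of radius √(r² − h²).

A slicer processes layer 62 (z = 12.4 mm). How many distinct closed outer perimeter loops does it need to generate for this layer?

At z = 12.4 mm: the sphere is absent (|z−center|=6.900 > r=5.5); the sphere at (-3, 5): section is a regular 12-gon, circumradius = √(r²−h²) = √(3²−1.9²) = 2.322; Combining (union): only the r=3 sphere at (-3, 5) is present, so the union is just that shape — 1 connected region. The result has 1 disconnected region.

1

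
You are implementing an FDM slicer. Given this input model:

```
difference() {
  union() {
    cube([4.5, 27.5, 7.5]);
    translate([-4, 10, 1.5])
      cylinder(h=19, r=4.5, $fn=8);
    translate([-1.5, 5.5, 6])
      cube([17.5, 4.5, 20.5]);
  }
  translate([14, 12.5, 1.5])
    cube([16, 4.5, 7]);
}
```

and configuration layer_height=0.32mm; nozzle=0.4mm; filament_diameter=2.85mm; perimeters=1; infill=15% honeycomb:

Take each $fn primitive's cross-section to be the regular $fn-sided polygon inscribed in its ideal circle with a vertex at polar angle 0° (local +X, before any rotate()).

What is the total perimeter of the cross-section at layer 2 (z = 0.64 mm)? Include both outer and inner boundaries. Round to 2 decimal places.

At z = 0.64 mm: the 4.5×27.5 cube contributes its full rectangle (perimeter 64.00 mm); the cylinder at (-4, 10) is not intersected at this z (z outside [1.5, 20.5]); the cube at (-1.5, 5.5) is absent (z outside [6, 26.5]); Taking the union: only the 4.5×27.5 cube is present, so the union is just that shape — boundary = 64.00 mm; the cube at (14, 12.5) does not reach this height (z outside [1.5, 8.5]); After the difference (first − rest): none of the subtracted shapes is present at this height, so that combined region is unchanged — boundary = 64.00 mm. Overall, the cross-section is a single solid region. Total boundary length (outer) = 64.00 mm.

64.00 mm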